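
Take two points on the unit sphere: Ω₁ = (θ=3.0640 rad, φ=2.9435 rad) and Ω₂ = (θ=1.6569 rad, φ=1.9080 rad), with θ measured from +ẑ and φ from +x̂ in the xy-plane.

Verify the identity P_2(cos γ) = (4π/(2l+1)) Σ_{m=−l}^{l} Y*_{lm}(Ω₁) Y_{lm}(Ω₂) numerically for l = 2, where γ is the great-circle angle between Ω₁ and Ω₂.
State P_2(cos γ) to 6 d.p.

-0.476513

Summing Y*_{l m}(θ₁,φ₁)·Y_{l m}(θ₂,φ₂) over m ∈ [−2, 2]; prefactor 4π/(2·2+1) = 2.513274:
  m=-2: Y*=(0.002141, -0.000896)  Y=(-0.299479, 0.239419)  product (-0.000427, 0.000781)
  m=-1: Y*=(0.058536, -0.011750)  Y=(0.021899, 0.062463)  product (0.002016, 0.003399)
  m=+0: Y*=(0.625098, -0.000000)  Y=(-0.308394, 0.000000)  product (-0.192777, 0.000000)
  m=+1: Y*=(-0.058536, -0.011750)  Y=(-0.021899, 0.062463)  product (0.002016, -0.003399)
  m=+2: Y*=(0.002141, 0.000896)  Y=(-0.299479, -0.239419)  product (-0.000427, -0.000781)
Σ over m = (-0.189598, -0.000000); ×(4π/5) → (-0.476513, -0.000000). Real part: -0.476513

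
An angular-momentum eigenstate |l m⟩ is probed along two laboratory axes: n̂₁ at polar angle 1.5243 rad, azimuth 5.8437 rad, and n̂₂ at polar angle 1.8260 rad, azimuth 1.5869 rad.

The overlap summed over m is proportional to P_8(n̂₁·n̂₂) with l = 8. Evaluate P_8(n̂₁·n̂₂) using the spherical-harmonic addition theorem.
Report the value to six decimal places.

Expand P_8 via completeness: Σ_{m} conj(Y_{8,m}) at Ω₁ times Y_{8,m} at Ω₂ —
  m=-8: (-0.475612, 0.186824) × (0.392794, -0.050885) = (-0.177311, 0.097585)  (running Σ = (-0.177311, 0.097585))
  m=-7: (-0.094903, -0.006196) × (-0.046495, -0.410709) = (0.001868, 0.039266)  (running Σ = (-0.175443, 0.136850))
  m=-6: (0.316749, 0.174971) × (0.013558, -0.001314) = (0.004524, 0.001956)  (running Σ = (-0.170919, 0.138806))
  m=-5: (0.065418, 0.090361) × (-0.028626, -0.354757) = (0.030183, -0.025794)  (running Σ = (-0.140735, 0.113012))
  m=-4: (-0.059168, -0.312461) × (-0.116282, 0.007501) = (0.009224, 0.035890)  (running Σ = (-0.131511, 0.148902))
  m=-3: (0.029744, -0.115362) × (-0.014485, -0.299587) = (-0.034992, -0.007240)  (running Σ = (-0.166503, 0.141662))
  m=-2: (-0.190822, 0.230348) × (-0.168806, 0.005439) = (0.030959, -0.039922)  (running Σ = (-0.135544, 0.101740))
  m=-1: (-0.110710, 0.052050) × (-0.004351, -0.270140) = (0.014543, 0.029681)  (running Σ = (-0.121002, 0.131421))
  m=0: (0.293595, -0.000000) × (-0.183145, 0.000000) = (-0.053770, 0.000000)  (running Σ = (-0.174772, 0.131421))
  m=1: (0.110710, 0.052050) × (0.004351, -0.270140) = (0.014543, -0.029681)  (running Σ = (-0.160230, 0.101740))
  m=2: (-0.190822, -0.230348) × (-0.168806, -0.005439) = (0.030959, 0.039922)  (running Σ = (-0.129270, 0.141662))
  m=3: (-0.029744, -0.115362) × (0.014485, -0.299587) = (-0.034992, 0.007240)  (running Σ = (-0.164262, 0.148902))
  m=4: (-0.059168, 0.312461) × (-0.116282, -0.007501) = (0.009224, -0.035890)  (running Σ = (-0.155038, 0.113012))
  m=5: (-0.065418, 0.090361) × (0.028626, -0.354757) = (0.030183, 0.025794)  (running Σ = (-0.124855, 0.138806))
  m=6: (0.316749, -0.174971) × (0.013558, 0.001314) = (0.004524, -0.001956)  (running Σ = (-0.120331, 0.136850))
  m=7: (0.094903, -0.006196) × (0.046495, -0.410709) = (0.001868, -0.039266)  (running Σ = (-0.118463, 0.097585))
  m=8: (-0.475612, -0.186824) × (0.392794, 0.050885) = (-0.177311, -0.097585)  (running Σ = (-0.295774, 0.000000))
Accumulated sum (-0.295774, 0.000000); after 4π/(2l+1) scaling, (-0.218635, 0.000000) ⇒ P_8 = -0.218635

-0.218635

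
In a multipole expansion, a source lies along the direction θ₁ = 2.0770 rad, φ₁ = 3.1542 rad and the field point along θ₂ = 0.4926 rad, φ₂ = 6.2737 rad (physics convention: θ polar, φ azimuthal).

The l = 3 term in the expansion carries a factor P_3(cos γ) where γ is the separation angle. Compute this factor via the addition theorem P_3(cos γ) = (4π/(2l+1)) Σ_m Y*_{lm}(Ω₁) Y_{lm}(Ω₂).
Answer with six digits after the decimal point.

Summing Y*_{l m}(θ₁,φ₁)·Y_{l m}(θ₂,φ₂) over m ∈ [−3, 3]; prefactor 4π/(2·3+1) = 1.795196:
  m=-3: (-0.278916, -0.010554) × (0.044111, 0.001256) = (-0.012290, -0.000816)  (running Σ = (-0.012290, -0.000816))
  m=-2: (-0.378908, -0.009556) × (0.201357, 0.003820) = (-0.076259, -0.003372)  (running Σ = (-0.088550, -0.004188))
  m=-1: (-0.049587, -0.000625) × (0.440419, 0.004178) = (-0.021836, -0.000483)  (running Σ = (-0.110386, -0.004670))
  m=0: (0.330132, -0.000000) × (0.289924, 0.000000) = (0.095713, 0.000000)  (running Σ = (-0.014673, -0.004670))
  m=1: (0.049587, -0.000625) × (-0.440419, 0.004178) = (-0.021836, 0.000483)  (running Σ = (-0.036509, -0.004188))
  m=2: (-0.378908, 0.009556) × (0.201357, -0.003820) = (-0.076259, 0.003372)  (running Σ = (-0.112769, -0.000816))
  m=3: (0.278916, -0.010554) × (-0.044111, 0.001256) = (-0.012290, 0.000816)  (running Σ = (-0.125059, -0.000000))
Accumulated sum (-0.125059, -0.000000); after 4π/(2l+1) scaling, (-0.224505, -0.000000) ⇒ P_3 = -0.224505

-0.224505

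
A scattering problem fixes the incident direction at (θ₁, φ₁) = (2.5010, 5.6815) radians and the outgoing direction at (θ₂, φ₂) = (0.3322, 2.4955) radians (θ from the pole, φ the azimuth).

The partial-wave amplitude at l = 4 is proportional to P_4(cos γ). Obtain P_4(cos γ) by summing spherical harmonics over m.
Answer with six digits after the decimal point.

0.574954

Addition theorem: P_4(cos γ) = (4π/9) Σ_m Y*_{lm}(Ω₁) Y_{lm}(Ω₂), m = −4…4:
  m=-4: Y*=-0.04189 - 0.03786j  Y=-0.00425 + 0.00265j  product 0.00028 + 0.00005j
  m=-3: Y*=0.04973 + 0.20839j  Y=0.01474 - 0.03830j  product 0.00871 + 0.00117j
  m=-2: Y*=0.15021 - 0.39027j  Y=0.05142 + 0.17977j  product 0.07788 + 0.00694j
  m=-1: Y*=-0.28023 + 0.19241j  Y=-0.37911 - 0.28587j  product 0.16125 + 0.00717j
  m=+0: Y*=-0.19279 + 0.00000j  Y=0.43813 + 0.00000j  product -0.08447 + 0.00000j
  m=+1: Y*=0.28023 + 0.19241j  Y=0.37911 - 0.28587j  product 0.16125 - 0.00717j
  m=+2: Y*=0.15021 + 0.39027j  Y=0.05142 - 0.17977j  product 0.07788 - 0.00694j
  m=+3: Y*=-0.04973 + 0.20839j  Y=-0.01474 - 0.03830j  product 0.00871 - 0.00117j
  m=+4: Y*=-0.04189 + 0.03786j  Y=-0.00425 - 0.00265j  product 0.00028 - 0.00005j
Σ over m = 0.41178 + 0.00000j; ×(4π/9) → 0.57495 + 0.00000j. Real part: 0.574954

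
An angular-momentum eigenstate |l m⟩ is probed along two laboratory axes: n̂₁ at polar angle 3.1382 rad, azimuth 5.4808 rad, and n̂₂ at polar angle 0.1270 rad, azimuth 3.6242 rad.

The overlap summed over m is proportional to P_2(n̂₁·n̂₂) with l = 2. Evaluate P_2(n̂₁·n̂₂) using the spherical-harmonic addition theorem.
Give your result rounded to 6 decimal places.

Expand P_2 via completeness: Σ_{m} conj(Y_{2,m}) at Ω₁ times Y_{2,m} at Ω₂ —
  m=-2: Y*=-0.00000 - 0.00000j  Y=0.00353 - 0.00509j  product -0.00000 - 0.00000j
  m=-1: Y*=-0.00182 + 0.00188j  Y=-0.08598 + 0.04505j  product 0.00007 - 0.00024j
  m=+0: Y*=0.63077 + 0.00000j  Y=0.61560 + 0.00000j  product 0.38831 + 0.00000j
  m=+1: Y*=0.00182 + 0.00188j  Y=0.08598 + 0.04505j  product 0.00007 + 0.00024j
  m=+2: Y*=-0.00000 + 0.00000j  Y=0.00353 + 0.00509j  product -0.00000 + 0.00000j
Σ over m = 0.38845 - 0.00000j; ×(4π/5) → 0.97628 - 0.00000j. Real part: 0.976280

0.976280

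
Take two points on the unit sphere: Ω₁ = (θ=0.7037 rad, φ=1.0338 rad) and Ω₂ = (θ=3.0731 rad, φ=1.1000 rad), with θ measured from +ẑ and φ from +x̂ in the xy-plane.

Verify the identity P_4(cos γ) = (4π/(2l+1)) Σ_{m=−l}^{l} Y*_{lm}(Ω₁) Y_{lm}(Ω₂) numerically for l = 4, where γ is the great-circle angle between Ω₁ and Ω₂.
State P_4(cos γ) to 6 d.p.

Expand P_4 via completeness: Σ_{m} conj(Y_{4,m}) at Ω₁ times Y_{4,m} at Ω₂ —
  m=-4: (-0.042326, -0.065001) × (-0.000003, 0.000009) = (0.000001, -0.000000)  (running Σ = (0.000001, -0.000000))
  m=-3: (-0.258317, 0.010388) × (0.000395, -0.000063) = (-0.000101, 0.000020)  (running Σ = (-0.000101, 0.000020))
  m=-2: (-0.204885, 0.377905) × (-0.005502, -0.007559) = (0.003984, -0.000531)  (running Σ = (0.003883, -0.000510))
  m=-1: (0.127673, 0.214450) × (-0.058127, 0.114206) = (-0.031913, 0.002116)  (running Σ = (-0.028029, 0.001605))
  m=0: (-0.276289, -0.000000) × (0.826546, 0.000000) = (-0.228366, -0.000000)  (running Σ = (-0.256395, 0.001605))
  m=1: (-0.127673, 0.214450) × (0.058127, 0.114206) = (-0.031913, -0.002116)  (running Σ = (-0.288308, -0.000510))
  m=2: (-0.204885, -0.377905) × (-0.005502, 0.007559) = (0.003984, 0.000531)  (running Σ = (-0.284324, 0.000020))
  m=3: (0.258317, 0.010388) × (-0.000395, -0.000063) = (-0.000101, -0.000020)  (running Σ = (-0.284425, -0.000000))
  m=4: (-0.042326, 0.065001) × (-0.000003, -0.000009) = (0.000001, 0.000000)  (running Σ = (-0.284425, 0.000000))
Total Σ_m = (-0.284425, 0.000000). Multiply by 1.396263: (-0.397132, 0.000000). P_4(cos γ) = -0.397132

-0.397132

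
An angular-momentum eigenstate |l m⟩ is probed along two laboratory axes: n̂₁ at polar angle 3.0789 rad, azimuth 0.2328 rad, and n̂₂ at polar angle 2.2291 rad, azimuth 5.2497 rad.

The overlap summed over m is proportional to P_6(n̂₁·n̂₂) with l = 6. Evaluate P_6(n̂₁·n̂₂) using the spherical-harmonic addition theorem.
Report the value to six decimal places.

0.106247

Term-by-term m-sum for l=6 (normalisation 4π/13 = 0.966644):
  [-6]  conj(Y_{6,-6})(Ω₁) = +0.000000+0.000000i ; Y_{6,-6}(Ω₂) = +0.117954-0.009726i ; Δ = +0.000000+0.000000i
  [-5]  conj(Y_{6,-5})(Ω₁) = -0.000001-0.000001i ; Y_{6,-5}(Ω₂) = -0.139357+0.284819i ; Δ = +0.000001+0.000000i
  [-4]  conj(Y_{6,-4})(Ω₁) = +0.000033+0.000044i ; Y_{6,-4}(Ω₂) = -0.238055-0.364583i ; Δ = +0.000008-0.000022i
  [-3]  conj(Y_{6,-3})(Ω₁) = -0.000974-0.000818i ; Y_{6,-3}(Ω₂) = +0.220134-0.009061i ; Δ = -0.000222-0.000171i
  [-2]  conj(Y_{6,-2})(Ω₁) = +0.018063+0.009076i ; Y_{6,-2}(Ω₂) = +0.108109-0.199704i ; Δ = +0.003765-0.002626i
  [-1]  conj(Y_{6,-1})(Ω₁) = -0.196993-0.046707i ; Y_{6,-1}(Ω₂) = +0.163832+0.274987i ; Δ = -0.019430-0.061823i
  [+0]  conj(Y_{6,0})(Ω₁) = +0.975557-0.000000i ; Y_{6,0}(Ω₂) = +0.145219+0.000000i ; Δ = +0.141669+0.000000i
  [+1]  conj(Y_{6,1})(Ω₁) = +0.196993-0.046707i ; Y_{6,1}(Ω₂) = -0.163832+0.274987i ; Δ = -0.019430+0.061823i
  [+2]  conj(Y_{6,2})(Ω₁) = +0.018063-0.009076i ; Y_{6,2}(Ω₂) = +0.108109+0.199704i ; Δ = +0.003765+0.002626i
  [+3]  conj(Y_{6,3})(Ω₁) = +0.000974-0.000818i ; Y_{6,3}(Ω₂) = -0.220134-0.009061i ; Δ = -0.000222+0.000171i
  [+4]  conj(Y_{6,4})(Ω₁) = +0.000033-0.000044i ; Y_{6,4}(Ω₂) = -0.238055+0.364583i ; Δ = +0.000008+0.000022i
  [+5]  conj(Y_{6,5})(Ω₁) = +0.000001-0.000001i ; Y_{6,5}(Ω₂) = +0.139357+0.284819i ; Δ = +0.000001-0.000000i
  [+6]  conj(Y_{6,6})(Ω₁) = +0.000000-0.000000i ; Y_{6,6}(Ω₂) = +0.117954+0.009726i ; Δ = +0.000000-0.000000i
Total Σ_m = +0.109913-0.000000i. Multiply by 0.966644: +0.106247-0.000000i. P_6(cos γ) = 0.106247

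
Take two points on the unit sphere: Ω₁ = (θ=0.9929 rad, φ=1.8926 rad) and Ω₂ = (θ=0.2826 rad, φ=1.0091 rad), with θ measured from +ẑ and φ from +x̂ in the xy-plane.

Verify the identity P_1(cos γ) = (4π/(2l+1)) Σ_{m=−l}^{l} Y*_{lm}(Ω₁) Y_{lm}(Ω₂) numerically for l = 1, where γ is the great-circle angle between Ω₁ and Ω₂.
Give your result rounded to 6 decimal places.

Summing Y*_{l m}(θ₁,φ₁)·Y_{l m}(θ₂,φ₂) over m ∈ [−1, 1]; prefactor 4π/(2·1+1) = 4.188790:
  m=-1: Y*=-0.09153 + 0.27454j  Y=0.05131 - 0.08154j  product 0.01769 + 0.02155j
  m=+0: Y*=0.26691 + 0.00000j  Y=0.46922 + 0.00000j  product 0.12524 + 0.00000j
  m=+1: Y*=0.09153 + 0.27454j  Y=-0.05131 - 0.08154j  product 0.01769 - 0.02155j
Total Σ_m = 0.16062 + 0.00000j. Multiply by 4.188790: 0.67278 + 0.00000j. P_1(cos γ) = 0.672784

0.672784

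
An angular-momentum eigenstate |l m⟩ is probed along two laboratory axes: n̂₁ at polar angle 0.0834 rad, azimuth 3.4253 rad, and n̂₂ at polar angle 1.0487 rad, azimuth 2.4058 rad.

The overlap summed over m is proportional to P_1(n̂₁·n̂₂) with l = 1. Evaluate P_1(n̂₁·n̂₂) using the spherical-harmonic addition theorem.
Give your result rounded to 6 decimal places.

0.534785

Summing Y*_{l m}(θ₁,φ₁)·Y_{l m}(θ₂,φ₂) over m ∈ [−1, 1]; prefactor 4π/(2·1+1) = 4.188790:
  m=-1: Y*=-0.027630-0.008056i  Y=-0.221994-0.200994i  product +0.004514+0.007342i
  m=+0: Y*=+0.486904-0.000000i  Y=+0.243665+0.000000i  product +0.118642+0.000000i
  m=+1: Y*=+0.027630-0.008056i  Y=+0.221994-0.200994i  product +0.004514-0.007342i
Total Σ_m = +0.127671+0.000000i. Multiply by 4.188790: +0.534785+0.000000i. P_1(cos γ) = 0.534785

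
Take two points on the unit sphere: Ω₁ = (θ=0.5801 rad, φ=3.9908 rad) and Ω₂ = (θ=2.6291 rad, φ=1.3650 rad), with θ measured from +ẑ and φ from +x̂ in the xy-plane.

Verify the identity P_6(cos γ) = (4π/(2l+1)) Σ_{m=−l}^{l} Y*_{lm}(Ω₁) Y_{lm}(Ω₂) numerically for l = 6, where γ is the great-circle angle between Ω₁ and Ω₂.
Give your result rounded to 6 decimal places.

0.352958

Summing Y*_{l m}(θ₁,φ₁)·Y_{l m}(θ₂,φ₂) over m ∈ [−6, 6]; prefactor 4π/(2·6+1) = 0.966644:
  m=-6: Y*=+0.004893-0.012150i  Y=-0.002214-0.006340i  product -0.000088-0.000004i
  m=-5: Y*=+0.031133+0.061847i  Y=-0.035424+0.021322i  product -0.002422-0.001527i
  m=-4: Y*=-0.208611-0.054432i  Y=+0.103147+0.111253i  product -0.015462-0.028823i
  m=-3: Y*=+0.349089-0.235747i  Y=+0.207501-0.292266i  product +0.003536-0.150945i
  m=-2: Y*=-0.056762+0.442366i  Y=-0.456934-0.199463i  product +0.114172-0.190810i
  m=-1: Y*=-0.020357-0.023136i  Y=-0.045038+0.215749i  product +0.005909-0.003350i
  m=+0: Y*=-0.420731-0.000000i  Y=-0.365667+0.000000i  product +0.153847+0.000000i
  m=+1: Y*=+0.020357-0.023136i  Y=+0.045038+0.215749i  product +0.005909+0.003350i
  m=+2: Y*=-0.056762-0.442366i  Y=-0.456934+0.199463i  product +0.114172+0.190810i
  m=+3: Y*=-0.349089-0.235747i  Y=-0.207501-0.292266i  product +0.003536+0.150945i
  m=+4: Y*=-0.208611+0.054432i  Y=+0.103147-0.111253i  product -0.015462+0.028823i
  m=+5: Y*=-0.031133+0.061847i  Y=+0.035424+0.021322i  product -0.002422+0.001527i
  m=+6: Y*=+0.004893+0.012150i  Y=-0.002214+0.006340i  product -0.000088+0.000004i
Total Σ_m = +0.365138-0.000000i. Multiply by 0.966644: +0.352958-0.000000i. P_6(cos γ) = 0.352958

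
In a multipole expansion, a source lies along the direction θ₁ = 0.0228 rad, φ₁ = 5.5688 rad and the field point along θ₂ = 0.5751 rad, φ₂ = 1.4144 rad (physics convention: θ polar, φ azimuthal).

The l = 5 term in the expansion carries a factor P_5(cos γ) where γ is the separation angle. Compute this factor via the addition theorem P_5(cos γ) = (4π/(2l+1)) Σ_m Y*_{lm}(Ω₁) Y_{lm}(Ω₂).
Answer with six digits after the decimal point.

Term-by-term m-sum for l=5 (normalisation 4π/11 = 1.142397):
  m=-5: -0.000000+0.000000i × +0.015571-0.015677i = -0.000000+0.000000i  (running Σ = -0.000000+0.000000i)
  m=-4: -0.000000-0.000000i × +0.087383+0.063124i = -0.000000-0.000000i  (running Σ = -0.000000-0.000000i)
  m=-3: -0.000018-0.000028i × -0.134348+0.265014i = +0.000010-0.000001i  (running Σ = +0.000010-0.000001i)
  m=-2: +0.000249-0.001742i × -0.445343-0.144028i = -0.000362+0.000740i  (running Σ = -0.000352+0.000739i)
  m=-1: +0.044052-0.038201i × +0.042175-0.267467i = -0.008360-0.013393i  (running Σ = -0.008712-0.012655i)
  m=0: +0.931958-0.000000i × -0.299647+0.000000i = -0.279258+0.000000i  (running Σ = -0.287970-0.012655i)
  m=1: -0.044052-0.038201i × -0.042175-0.267467i = -0.008360+0.013393i  (running Σ = -0.296330+0.000739i)
  m=2: +0.000249+0.001742i × -0.445343+0.144028i = -0.000362-0.000740i  (running Σ = -0.296692-0.000001i)
  m=3: +0.000018-0.000028i × +0.134348+0.265014i = +0.000010+0.000001i  (running Σ = -0.296682-0.000000i)
  m=4: -0.000000+0.000000i × +0.087383-0.063124i = -0.000000+0.000000i  (running Σ = -0.296682+0.000000i)
  m=5: +0.000000+0.000000i × -0.015571-0.015677i = -0.000000-0.000000i  (running Σ = -0.296682+0.000000i)
Σ over m = -0.296682+0.000000i; ×(4π/11) → -0.338929+0.000000i. Real part: -0.338929

-0.338929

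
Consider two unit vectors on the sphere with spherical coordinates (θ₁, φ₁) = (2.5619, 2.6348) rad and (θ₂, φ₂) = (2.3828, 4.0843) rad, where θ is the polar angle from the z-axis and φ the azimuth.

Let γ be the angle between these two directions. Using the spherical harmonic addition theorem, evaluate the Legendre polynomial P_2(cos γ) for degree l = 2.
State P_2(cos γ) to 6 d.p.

Addition theorem: P_2(cos γ) = (4π/5) Σ_m Y*_{lm}(Ω₁) Y_{lm}(Ω₂), m = −2…2:
  m=-2: Y*=(0.061291, -0.098369)  Y=(-0.056588, -0.173889)  product (-0.020574, -0.005091)
  m=-1: Y*=(0.309541, -0.171844)  Y=(0.226653, -0.312112)  product (0.016524, -0.135561)
  m=+0: Y*=(0.346885, -0.000000)  Y=(0.182857, 0.000000)  product (0.063430, 0.000000)
  m=+1: Y*=(-0.309541, -0.171844)  Y=(-0.226653, -0.312112)  product (0.016524, 0.135561)
  m=+2: Y*=(0.061291, 0.098369)  Y=(-0.056588, 0.173889)  product (-0.020574, 0.005091)
Total Σ_m = (0.055331, -0.000000). Multiply by 2.513274: (0.139063, -0.000000). P_2(cos γ) = 0.139063

0.139063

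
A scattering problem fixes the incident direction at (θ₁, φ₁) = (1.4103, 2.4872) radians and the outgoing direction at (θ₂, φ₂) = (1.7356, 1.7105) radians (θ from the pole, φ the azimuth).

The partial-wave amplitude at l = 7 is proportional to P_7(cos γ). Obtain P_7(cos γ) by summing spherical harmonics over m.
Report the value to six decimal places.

Summing Y*_{l m}(θ₁,φ₁)·Y_{l m}(θ₂,φ₂) over m ∈ [−7, 7]; prefactor 4π/(2·7+1) = 0.837758:
  m=-7: 0.05995 - 0.45280j × 0.37693 + 0.25395j = 0.13759 - 0.15545j  (running Σ = 0.13759 - 0.15545j)
  m=-6: -0.19576 + 0.19551j × 0.18915 - 0.21027j = 0.00408 + 0.07814j  (running Σ = 0.14167 - 0.07731j)
  m=-5: -0.22781 + 0.02987j × 0.14329 + 0.17063j = -0.03774 - 0.03459j  (running Σ = 0.10393 - 0.11190j)
  m=-4: 0.25725 + 0.14867j × 0.25616 - 0.16018j = 0.08971 - 0.00312j  (running Σ = 0.19364 - 0.11502j)
  m=-3: 0.05729 + 0.13843j × 0.05736 + 0.12874j = -0.01454 + 0.01532j  (running Σ = 0.17910 - 0.09971j)
  m=-2: 0.07753 - 0.28908j × 0.29154 - 0.08365j = -0.00158 - 0.09076j  (running Σ = 0.17752 - 0.19047j)
  m=-1: 0.09345 - 0.07169j × 0.01506 + 0.10711j = 0.00909 + 0.00893j  (running Σ = 0.18661 - 0.18154j)
  m=0: -0.29900 + 0.00000j × 0.30264 + 0.00000j = -0.09049 + 0.00000j  (running Σ = 0.09612 - 0.18154j)
  m=1: -0.09345 - 0.07169j × -0.01506 + 0.10711j = 0.00909 - 0.00893j  (running Σ = 0.10521 - 0.19047j)
  m=2: 0.07753 + 0.28908j × 0.29154 + 0.08365j = -0.00158 + 0.09076j  (running Σ = 0.10363 - 0.09971j)
  m=3: -0.05729 + 0.13843j × -0.05736 + 0.12874j = -0.01454 - 0.01532j  (running Σ = 0.08909 - 0.11502j)
  m=4: 0.25725 - 0.14867j × 0.25616 + 0.16018j = 0.08971 + 0.00312j  (running Σ = 0.17880 - 0.11190j)
  m=5: 0.22781 + 0.02987j × -0.14329 + 0.17063j = -0.03774 + 0.03459j  (running Σ = 0.14106 - 0.07731j)
  m=6: -0.19576 - 0.19551j × 0.18915 + 0.21027j = 0.00408 - 0.07814j  (running Σ = 0.14514 - 0.15545j)
  m=7: -0.05995 - 0.45280j × -0.37693 + 0.25395j = 0.13759 + 0.15545j  (running Σ = 0.28273 + 0.00000j)
Σ over m = 0.28273 + 0.00000j; ×(4π/15) → 0.23686 + 0.00000j. Real part: 0.236860

0.236860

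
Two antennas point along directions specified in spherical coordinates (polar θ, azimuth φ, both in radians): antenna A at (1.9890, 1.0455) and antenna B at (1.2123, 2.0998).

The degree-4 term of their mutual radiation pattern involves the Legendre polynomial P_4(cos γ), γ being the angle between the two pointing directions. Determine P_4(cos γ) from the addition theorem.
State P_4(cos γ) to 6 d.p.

Term-by-term m-sum for l=4 (normalisation 4π/9 = 1.396263):
  m=-4: Y*=-0.156108-0.266197i  Y=-0.176472-0.290945i  product -0.049900+0.092395i
  m=-3: Y*=+0.387901-0.001975i  Y=+0.360574-0.005847i  product +0.139856-0.002980i
  m=-2: Y*=-0.021457+0.037458i  Y=+0.019896-0.035338i  product +0.000897+0.001504i
  m=-1: Y*=+0.162483+0.280328i  Y=+0.167736+0.286934i  product -0.053181+0.093643i
  m=+0: Y*=-0.105351-0.000000i  Y=-0.017220+0.000000i  product +0.001814+0.000000i
  m=+1: Y*=-0.162483+0.280328i  Y=-0.167736+0.286934i  product -0.053181-0.093643i
  m=+2: Y*=-0.021457-0.037458i  Y=+0.019896+0.035338i  product +0.000897-0.001504i
  m=+3: Y*=-0.387901-0.001975i  Y=-0.360574-0.005847i  product +0.139856+0.002980i
  m=+4: Y*=-0.156108+0.266197i  Y=-0.176472+0.290945i  product -0.049900-0.092395i
Accumulated sum +0.077156+0.000000i; after 4π/(2l+1) scaling, +0.107730+0.000000i ⇒ P_4 = 0.107730

0.107730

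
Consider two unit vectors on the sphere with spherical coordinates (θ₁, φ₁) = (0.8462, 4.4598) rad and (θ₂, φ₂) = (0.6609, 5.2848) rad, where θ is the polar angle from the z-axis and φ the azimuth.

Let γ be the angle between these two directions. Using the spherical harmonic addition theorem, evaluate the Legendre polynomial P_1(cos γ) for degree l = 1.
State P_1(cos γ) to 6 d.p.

0.835141

Addition theorem: P_1(cos γ) = (4π/3) Σ_m Y*_{lm}(Ω₁) Y_{lm}(Ω₂), m = −1…1:
  m=-1: Y*=(-0.064651, -0.250486)  Y=(0.114872, 0.178269)  product (0.037227, -0.040299)
  m=+0: Y*=(0.323862, -0.000000)  Y=(0.385722, 0.000000)  product (0.124921, 0.000000)
  m=+1: Y*=(0.064651, -0.250486)  Y=(-0.114872, 0.178269)  product (0.037227, 0.040299)
Σ over m = (0.199375, 0.000000); ×(4π/3) → (0.835141, 0.000000). Real part: 0.835141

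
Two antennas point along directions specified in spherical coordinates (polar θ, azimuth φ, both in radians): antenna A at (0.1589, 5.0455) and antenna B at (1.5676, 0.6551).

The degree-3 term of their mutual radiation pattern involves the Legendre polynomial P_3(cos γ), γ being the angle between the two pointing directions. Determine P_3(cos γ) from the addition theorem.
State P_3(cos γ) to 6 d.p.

0.070117

Term-by-term m-sum for l=3 (normalisation 4π/7 = 1.795196):
  term(m=-3) = 0.00057 + 0.00039j   from Y*(Ω₁)=-0.00139 + 0.00089j, Y(Ω₂)=-0.16036 - 0.38517j
  term(m=-2) = -0.00007 + 0.00005j   from Y*(Ω₁)=-0.01986 - 0.01561j, Y(Ω₂)=0.00084 - 0.00316j
  term(m=-1) = 0.02026 + 0.06074j   from Y*(Ω₁)=0.06479 - 0.18726j, Y(Ω₂)=-0.25626 + 0.19688j
  term(m=+0) = -0.00247 + 0.00000j   from Y*(Ω₁)=0.69082 + 0.00000j, Y(Ω₂)=-0.00358 + 0.00000j
  term(m=+1) = 0.02026 - 0.06074j   from Y*(Ω₁)=-0.06479 - 0.18726j, Y(Ω₂)=0.25626 + 0.19688j
  term(m=+2) = -0.00007 - 0.00005j   from Y*(Ω₁)=-0.01986 + 0.01561j, Y(Ω₂)=0.00084 + 0.00316j
  term(m=+3) = 0.00057 - 0.00039j   from Y*(Ω₁)=0.00139 + 0.00089j, Y(Ω₂)=0.16036 - 0.38517j
Σ over m = 0.03906 + 0.00000j; ×(4π/7) → 0.07012 + 0.00000j. Real part: 0.070117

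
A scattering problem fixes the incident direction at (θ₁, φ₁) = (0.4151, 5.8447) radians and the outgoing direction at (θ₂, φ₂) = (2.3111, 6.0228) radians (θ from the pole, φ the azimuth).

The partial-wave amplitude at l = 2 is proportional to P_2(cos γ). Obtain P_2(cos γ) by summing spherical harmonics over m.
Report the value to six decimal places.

-0.342331

Addition theorem: P_2(cos γ) = (4π/5) Σ_m Y*_{lm}(Ω₁) Y_{lm}(Ω₂), m = −2…2:
  m=-2: (0.040174, -0.048298) × (0.182623, 0.104750) = (0.012396, -0.004612)  (running Σ = (0.012396, -0.004612))
  m=-1: (0.258125, -0.121043) × (-0.371736, -0.099043) = (-0.107943, 0.019430)  (running Σ = (-0.095547, 0.014818))
  m=0: (0.476901, -0.000000) × (0.115086, 0.000000) = (0.054885, 0.000000)  (running Σ = (-0.040662, 0.014818))
  m=1: (-0.258125, -0.121043) × (0.371736, -0.099043) = (-0.107943, -0.019430)  (running Σ = (-0.148605, -0.004612))
  m=2: (0.040174, 0.048298) × (0.182623, -0.104750) = (0.012396, 0.004612)  (running Σ = (-0.136209, -0.000000))
Total Σ_m = (-0.136209, -0.000000). Multiply by 2.513274: (-0.342331, -0.000000). P_2(cos γ) = -0.342331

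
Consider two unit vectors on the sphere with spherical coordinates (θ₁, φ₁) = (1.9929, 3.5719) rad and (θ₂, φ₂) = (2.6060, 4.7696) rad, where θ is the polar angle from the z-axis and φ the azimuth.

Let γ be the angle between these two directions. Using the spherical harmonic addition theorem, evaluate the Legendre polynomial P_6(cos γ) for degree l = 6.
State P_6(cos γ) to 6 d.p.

Term-by-term m-sum for l=6 (normalisation 4π/13 = 0.966644):
  m=-6: Y*=(-0.235901, 0.147815)  Y=(-0.008038, 0.002873)  product (0.001471, -0.001866)
  m=-5: Y*=(-0.237612, 0.362088)  Y=(-0.014059, -0.047799)  product (0.020648, 0.006267)
  m=-4: Y*=(-0.031333, 0.206713)  Y=(0.168189, -0.039175)  product (0.002828, 0.035994)
  m=-3: Y*=(-0.064565, -0.224640)  Y=(0.065303, 0.376737)  product (0.080414, -0.038994)
  m=-2: Y*=(-0.192871, -0.224309)  Y=(-0.483460, 0.055561)  product (0.105708, 0.097728)
  m=-1: Y*=(0.125160, 0.057448)  Y=(-0.008914, -0.155635)  product (0.007825, -0.019991)
  m=+0: Y*=(0.307784, -0.000000)  Y=(-0.393849, 0.000000)  product (-0.121220, 0.000000)
  m=+1: Y*=(-0.125160, 0.057448)  Y=(0.008914, -0.155635)  product (0.007825, 0.019991)
  m=+2: Y*=(-0.192871, 0.224309)  Y=(-0.483460, -0.055561)  product (0.105708, -0.097728)
  m=+3: Y*=(0.064565, -0.224640)  Y=(-0.065303, 0.376737)  product (0.080414, 0.038994)
  m=+4: Y*=(-0.031333, -0.206713)  Y=(0.168189, 0.039175)  product (0.002828, -0.035994)
  m=+5: Y*=(0.237612, 0.362088)  Y=(0.014059, -0.047799)  product (0.020648, -0.006267)
  m=+6: Y*=(-0.235901, -0.147815)  Y=(-0.008038, -0.002873)  product (0.001471, 0.001866)
Accumulated sum (0.316569, -0.000000); after 4π/(2l+1) scaling, (0.306010, -0.000000) ⇒ P_6 = 0.306010

0.306010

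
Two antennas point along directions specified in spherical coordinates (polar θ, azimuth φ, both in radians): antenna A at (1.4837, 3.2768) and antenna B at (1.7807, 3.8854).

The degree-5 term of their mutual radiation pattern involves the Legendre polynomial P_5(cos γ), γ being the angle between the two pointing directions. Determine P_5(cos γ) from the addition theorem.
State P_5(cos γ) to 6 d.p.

Expand P_5 via completeness: Σ_{m} conj(Y_{5,m}) at Ω₁ times Y_{5,m} at Ω₂ —
  m=-5: Y*=-0.35524 - 0.28495j  Y=0.34803 - 0.22675j  product -0.18825 - 0.01862j
  m=-4: Y*=0.10780 + 0.06474j  Y=0.27598 + 0.04634j  product 0.02675 + 0.02286j
  m=-3: Y*=0.29287 + 0.12577j  Y=-0.12100 - 0.15570j  product -0.01585 - 0.06082j
  m=-2: Y*=-0.13779 - 0.03820j  Y=0.02441 - 0.29279j  product -0.01455 + 0.03941j
  m=-1: Y*=-0.28304 - 0.03850j  Y=-0.09953 + 0.09158j  product 0.03170 - 0.02209j
  m=+0: Y*=0.14724 + 0.00000j  Y=-0.29436 + 0.00000j  product -0.04334 + 0.00000j
  m=+1: Y*=0.28304 - 0.03850j  Y=0.09953 + 0.09158j  product 0.03170 + 0.02209j
  m=+2: Y*=-0.13779 + 0.03820j  Y=0.02441 + 0.29279j  product -0.01455 - 0.03941j
  m=+3: Y*=-0.29287 + 0.12577j  Y=0.12100 - 0.15570j  product -0.01585 + 0.06082j
  m=+4: Y*=0.10780 - 0.06474j  Y=0.27598 - 0.04634j  product 0.02675 - 0.02286j
  m=+5: Y*=0.35524 - 0.28495j  Y=-0.34803 - 0.22675j  product -0.18825 + 0.01862j
Accumulated sum -0.36375 - 0.00000j; after 4π/(2l+1) scaling, -0.41554 - 0.00000j ⇒ P_5 = -0.415542

-0.415542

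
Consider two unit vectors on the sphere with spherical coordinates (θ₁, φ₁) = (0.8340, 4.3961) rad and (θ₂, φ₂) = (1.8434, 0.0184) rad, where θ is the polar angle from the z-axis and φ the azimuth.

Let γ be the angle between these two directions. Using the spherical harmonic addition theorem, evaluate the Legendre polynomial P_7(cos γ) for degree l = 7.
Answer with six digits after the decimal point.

Term-by-term m-sum for l=7 (normalisation 4π/15 = 0.837758):
  [-7]  conj(Y_{7,-7})(Ω₁) = +0.048907-0.036659i ; Y_{7,-7}(Ω₂) = +0.381072-0.049355i ; Δ = +0.016828-0.016384i
  [-6]  conj(Y_{7,-6})(Ω₁) = +0.066631+0.196489i ; Y_{7,-6}(Ω₂) = -0.399495+0.044284i ; Δ = -0.035320-0.075546i
  [-5]  conj(Y_{7,-5})(Ω₁) = -0.398111+0.004239i ; Y_{7,-5}(Ω₂) = -0.017445+0.001609i ; Δ = +0.006938-0.000715i
  [-4]  conj(Y_{7,-4})(Ω₁) = +0.128087-0.405947i ; Y_{7,-4}(Ω₂) = +0.348801-0.025718i ; Δ = +0.034237-0.144889i
  [-3]  conj(Y_{7,-3})(Ω₁) = +0.085854+0.061542i ; Y_{7,-3}(Ω₂) = -0.101921+0.005632i ; Δ = -0.009097-0.005789i
  [-2]  conj(Y_{7,-2})(Ω₁) = +0.256470-0.188011i ; Y_{7,-2}(Ω₂) = -0.303673+0.011180i ; Δ = -0.075781+0.059961i
  [-1]  conj(Y_{7,-1})(Ω₁) = +0.080462+0.245853i ; Y_{7,-1}(Ω₂) = +0.144441-0.002658i ; Δ = +0.012275+0.035297i
  [+0]  conj(Y_{7,0})(Ω₁) = +0.249548-0.000000i ; Y_{7,0}(Ω₂) = +0.287609+0.000000i ; Δ = +0.071772+0.000000i
  [+1]  conj(Y_{7,1})(Ω₁) = -0.080462+0.245853i ; Y_{7,1}(Ω₂) = -0.144441-0.002658i ; Δ = +0.012275-0.035297i
  [+2]  conj(Y_{7,2})(Ω₁) = +0.256470+0.188011i ; Y_{7,2}(Ω₂) = -0.303673-0.011180i ; Δ = -0.075781-0.059961i
  [+3]  conj(Y_{7,3})(Ω₁) = -0.085854+0.061542i ; Y_{7,3}(Ω₂) = +0.101921+0.005632i ; Δ = -0.009097+0.005789i
  [+4]  conj(Y_{7,4})(Ω₁) = +0.128087+0.405947i ; Y_{7,4}(Ω₂) = +0.348801+0.025718i ; Δ = +0.034237+0.144889i
  [+5]  conj(Y_{7,5})(Ω₁) = +0.398111+0.004239i ; Y_{7,5}(Ω₂) = +0.017445+0.001609i ; Δ = +0.006938+0.000715i
  [+6]  conj(Y_{7,6})(Ω₁) = +0.066631-0.196489i ; Y_{7,6}(Ω₂) = -0.399495-0.044284i ; Δ = -0.035320+0.075546i
  [+7]  conj(Y_{7,7})(Ω₁) = -0.048907-0.036659i ; Y_{7,7}(Ω₂) = -0.381072-0.049355i ; Δ = +0.016828+0.016384i
Total Σ_m = -0.028067+0.000000i. Multiply by 0.837758: -0.023513+0.000000i. P_7(cos γ) = -0.023513

-0.023513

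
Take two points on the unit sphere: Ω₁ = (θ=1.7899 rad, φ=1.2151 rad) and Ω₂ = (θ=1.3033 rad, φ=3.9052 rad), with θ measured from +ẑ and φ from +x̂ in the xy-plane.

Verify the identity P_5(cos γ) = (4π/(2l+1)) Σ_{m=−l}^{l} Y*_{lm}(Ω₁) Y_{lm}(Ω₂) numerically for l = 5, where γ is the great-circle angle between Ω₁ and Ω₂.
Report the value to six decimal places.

Addition theorem: P_5(cos γ) = (4π/11) Σ_m Y*_{lm}(Ω₁) Y_{lm}(Ω₂), m = −5…5:
  [-5]  conj(Y_{5,-5})(Ω₁) = (0.402404, -0.084796) ; Y_{5,-5}(Ω₂) = (0.301991, -0.242437) ; Δ = (0.100965, -0.123165)
  [-4]  conj(Y_{5,-4})(Ω₁) = (-0.042705, 0.286418) ; Y_{5,-4}(Ω₂) = (-0.334356, -0.029218) ; Δ = (0.022647, -0.094518)
  [-3]  conj(Y_{5,-3})(Ω₁) = (0.161960, 0.089261) ; Y_{5,-3}(Ω₂) = (-0.075965, -0.086608) ; Δ = (-0.004573, -0.020808)
  [-2]  conj(Y_{5,-2})(Ω₁) = (-0.228162, 0.196665) ; Y_{5,-2}(Ω₂) = (-0.014348, 0.329020) ; Δ = (-0.061433, -0.077892)
  [-1]  conj(Y_{5,-1})(Ω₁) = (0.041966, 0.112963) ; Y_{5,-1}(Ω₂) = (-0.027758, 0.026574) ; Δ = (-0.004167, -0.002020)
  [+0]  conj(Y_{5,0})(Ω₁) = (-0.300807, -0.000000) ; Y_{5,0}(Ω₂) = (0.322012, 0.000000) ; Δ = (-0.096863, -0.000000)
  [+1]  conj(Y_{5,1})(Ω₁) = (-0.041966, 0.112963) ; Y_{5,1}(Ω₂) = (0.027758, 0.026574) ; Δ = (-0.004167, 0.002020)
  [+2]  conj(Y_{5,2})(Ω₁) = (-0.228162, -0.196665) ; Y_{5,2}(Ω₂) = (-0.014348, -0.329020) ; Δ = (-0.061433, 0.077892)
  [+3]  conj(Y_{5,3})(Ω₁) = (-0.161960, 0.089261) ; Y_{5,3}(Ω₂) = (0.075965, -0.086608) ; Δ = (-0.004573, 0.020808)
  [+4]  conj(Y_{5,4})(Ω₁) = (-0.042705, -0.286418) ; Y_{5,4}(Ω₂) = (-0.334356, 0.029218) ; Δ = (0.022647, 0.094518)
  [+5]  conj(Y_{5,5})(Ω₁) = (-0.402404, -0.084796) ; Y_{5,5}(Ω₂) = (-0.301991, -0.242437) ; Δ = (0.100965, 0.123165)
Total Σ_m = (0.010016, -0.000000). Multiply by 1.142397: (0.011442, -0.000000). P_5(cos γ) = 0.011442

0.011442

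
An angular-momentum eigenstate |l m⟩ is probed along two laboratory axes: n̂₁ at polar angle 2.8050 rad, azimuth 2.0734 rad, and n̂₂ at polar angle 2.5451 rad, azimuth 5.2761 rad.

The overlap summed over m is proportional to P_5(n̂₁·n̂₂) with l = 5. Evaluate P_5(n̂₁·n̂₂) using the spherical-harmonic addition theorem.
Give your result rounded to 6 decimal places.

Addition theorem: P_5(cos γ) = (4π/11) Σ_m Y*_{lm}(Ω₁) Y_{lm}(Ω₂), m = −5…5:
  [-5]  conj(Y_{5,-5})(Ω₁) = (-0.001072, -0.001475) ; Y_{5,-5}(Ω₂) = (0.008242, -0.024619) ; Δ = (-0.000045, 0.000014)
  [-4]  conj(Y_{5,-4})(Ω₁) = (0.007015, -0.014916) ; Y_{5,-4}(Ω₂) = (0.076408, 0.093708) ; Δ = (0.001934, -0.000482)
  [-3]  conj(Y_{5,-3})(Ω₁) = (0.087296, -0.005506) ; Y_{5,-3}(Ω₂) = (-0.314136, 0.037986) ; Δ = (-0.027214, 0.005046)
  [-2]  conj(Y_{5,-2})(Ω₁) = (0.156424, 0.246429) ; Y_{5,-2}(Ω₂) = (0.199926, -0.420977) ; Δ = (0.135014, -0.016583)
  [-1]  conj(Y_{5,-1})(Ω₁) = (-0.264745, 0.481627) ; Y_{5,-1}(Ω₂) = (0.120697, 0.190937) ; Δ = (-0.123915, 0.007582)
  [+0]  conj(Y_{5,0})(Ω₁) = (-0.291547, -0.000000) ; Y_{5,0}(Ω₂) = (0.328760, 0.000000) ; Δ = (-0.095849, -0.000000)
  [+1]  conj(Y_{5,1})(Ω₁) = (0.264745, 0.481627) ; Y_{5,1}(Ω₂) = (-0.120697, 0.190937) ; Δ = (-0.123915, -0.007582)
  [+2]  conj(Y_{5,2})(Ω₁) = (0.156424, -0.246429) ; Y_{5,2}(Ω₂) = (0.199926, 0.420977) ; Δ = (0.135014, 0.016583)
  [+3]  conj(Y_{5,3})(Ω₁) = (-0.087296, -0.005506) ; Y_{5,3}(Ω₂) = (0.314136, 0.037986) ; Δ = (-0.027214, -0.005046)
  [+4]  conj(Y_{5,4})(Ω₁) = (0.007015, 0.014916) ; Y_{5,4}(Ω₂) = (0.076408, -0.093708) ; Δ = (0.001934, 0.000482)
  [+5]  conj(Y_{5,5})(Ω₁) = (0.001072, -0.001475) ; Y_{5,5}(Ω₂) = (-0.008242, -0.024619) ; Δ = (-0.000045, -0.000014)
Total Σ_m = (-0.124299, 0.000000). Multiply by 1.142397: (-0.141999, 0.000000). P_5(cos γ) = -0.141999

-0.141999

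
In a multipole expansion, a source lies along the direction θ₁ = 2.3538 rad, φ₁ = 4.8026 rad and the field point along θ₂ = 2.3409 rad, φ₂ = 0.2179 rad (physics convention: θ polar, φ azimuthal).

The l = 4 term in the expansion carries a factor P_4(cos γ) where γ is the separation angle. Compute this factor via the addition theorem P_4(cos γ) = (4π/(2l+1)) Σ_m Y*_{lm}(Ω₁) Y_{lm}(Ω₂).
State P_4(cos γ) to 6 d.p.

-0.162044

Term-by-term m-sum for l=4 (normalisation 4π/9 = 1.396263):
  term(m=-4) = 0.01145 - 0.00642j   from Y*(Ω₁)=0.10450 + 0.03944j, Y(Ω₂)=0.07563 - 0.08993j
  term(m=-3) = 0.03788 + 0.09400j   from Y*(Ω₁)=0.08406 - 0.30297j, Y(Ω₂)=-0.25588 + 0.19602j
  term(m=-2) = -0.16657 + 0.04349j   from Y*(Ω₁)=-0.41057 - 0.07489j, Y(Ω₂)=0.37394 - 0.17413j
  term(m=-1) = -0.00135 - 0.01053j   from Y*(Ω₁)=-0.01030 + 0.11384j, Y(Ω₂)=-0.09071 + 0.02008j
  term(m=+0) = 0.12112 + 0.00000j   from Y*(Ω₁)=-0.34505 + 0.00000j, Y(Ω₂)=-0.35103 + 0.00000j
  term(m=+1) = -0.00135 + 0.01053j   from Y*(Ω₁)=0.01030 + 0.11384j, Y(Ω₂)=0.09071 + 0.02008j
  term(m=+2) = -0.16657 - 0.04349j   from Y*(Ω₁)=-0.41057 + 0.07489j, Y(Ω₂)=0.37394 + 0.17413j
  term(m=+3) = 0.03788 - 0.09400j   from Y*(Ω₁)=-0.08406 - 0.30297j, Y(Ω₂)=0.25588 + 0.19602j
  term(m=+4) = 0.01145 + 0.00642j   from Y*(Ω₁)=0.10450 - 0.03944j, Y(Ω₂)=0.07563 + 0.08993j
Accumulated sum -0.11606 - 0.00000j; after 4π/(2l+1) scaling, -0.16204 - 0.00000j ⇒ P_4 = -0.162044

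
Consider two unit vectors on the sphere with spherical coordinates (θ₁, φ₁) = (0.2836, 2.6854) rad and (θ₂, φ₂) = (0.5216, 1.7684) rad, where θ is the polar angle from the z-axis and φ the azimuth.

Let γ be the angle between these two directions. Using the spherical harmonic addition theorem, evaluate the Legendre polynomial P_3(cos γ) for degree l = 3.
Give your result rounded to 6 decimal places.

0.553134

Expand P_3 via completeness: Σ_{m} conj(Y_{3,m}) at Ω₁ times Y_{3,m} at Ω₂ —
  m=-3: -0.001836+0.008954i × +0.028836+0.042806i = -0.000436+0.000180i  (running Σ = -0.000436+0.000180i)
  m=-2: +0.047004-0.060763i × -0.203032+0.084696i = -0.004397+0.016318i  (running Σ = -0.004833+0.016497i)
  m=-1: -0.292949+0.143755i × -0.087210-0.435581i = +0.088165+0.115066i  (running Σ = +0.083332+0.131563i)
  m=0: +0.576284-0.000000i × +0.245461+0.000000i = +0.141456+0.000000i  (running Σ = +0.224787+0.131563i)
  m=1: +0.292949+0.143755i × +0.087210-0.435581i = +0.088165-0.115066i  (running Σ = +0.312952+0.016497i)
  m=2: +0.047004+0.060763i × -0.203032-0.084696i = -0.004397-0.016318i  (running Σ = +0.308555+0.000180i)
  m=3: +0.001836+0.008954i × -0.028836+0.042806i = -0.000436-0.000180i  (running Σ = +0.308119+0.000000i)
Σ over m = +0.308119+0.000000i; ×(4π/7) → +0.553134+0.000000i. Real part: 0.553134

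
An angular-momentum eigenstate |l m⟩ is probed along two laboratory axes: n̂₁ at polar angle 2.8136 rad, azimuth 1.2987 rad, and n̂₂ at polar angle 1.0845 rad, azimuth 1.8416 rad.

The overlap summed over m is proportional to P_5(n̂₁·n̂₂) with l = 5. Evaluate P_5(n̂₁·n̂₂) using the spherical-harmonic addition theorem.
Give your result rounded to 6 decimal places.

-0.306262

Addition theorem: P_5(cos γ) = (4π/11) Σ_m Y*_{lm}(Ω₁) Y_{lm}(Ω₂), m = −5…5:
  term(m=-5) = -0.000367-0.000167i   from Y*(Ω₁)=+0.001575+0.000336i, Y(Ω₂)=-0.244788-0.053912i
  term(m=-4) = +0.003545+0.005172i   from Y*(Ω₁)=-0.006942+0.013256i, Y(Ω₂)=+0.196307-0.370191i
  term(m=-3) = -0.001092-0.018834i   from Y*(Ω₁)=-0.059542-0.055972i, Y(Ω₂)=+0.167591+0.158773i
  term(m=-2) = +0.027974-0.053085i   from Y*(Ω₁)=+0.240550-0.145567i, Y(Ω₂)=+0.182870-0.110017i
  term(m=-1) = -0.140541+0.084800i   from Y*(Ω₁)=+0.147529+0.528747i, Y(Ω₂)=+0.079989+0.288119i
  term(m=+0) = -0.047124-0.000000i   from Y*(Ω₁)=-0.317423-0.000000i, Y(Ω₂)=+0.148457+0.000000i
  term(m=+1) = -0.140541-0.084800i   from Y*(Ω₁)=-0.147529+0.528747i, Y(Ω₂)=-0.079989+0.288119i
  term(m=+2) = +0.027974+0.053085i   from Y*(Ω₁)=+0.240550+0.145567i, Y(Ω₂)=+0.182870+0.110017i
  term(m=+3) = -0.001092+0.018834i   from Y*(Ω₁)=+0.059542-0.055972i, Y(Ω₂)=-0.167591+0.158773i
  term(m=+4) = +0.003545-0.005172i   from Y*(Ω₁)=-0.006942-0.013256i, Y(Ω₂)=+0.196307+0.370191i
  term(m=+5) = -0.000367+0.000167i   from Y*(Ω₁)=-0.001575+0.000336i, Y(Ω₂)=+0.244788-0.053912i
Σ over m = -0.268087-0.000000i; ×(4π/11) → -0.306262-0.000000i. Real part: -0.306262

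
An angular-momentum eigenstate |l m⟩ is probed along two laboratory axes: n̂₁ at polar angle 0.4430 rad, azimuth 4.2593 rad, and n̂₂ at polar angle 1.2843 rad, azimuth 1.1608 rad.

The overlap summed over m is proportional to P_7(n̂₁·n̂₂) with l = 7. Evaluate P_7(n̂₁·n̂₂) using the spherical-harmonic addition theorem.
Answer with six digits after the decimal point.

Expand P_7 via completeness: Σ_{m} conj(Y_{7,m}) at Ω₁ times Y_{7,m} at Ω₂ —
  m=-7: Y*=-0.00004 - 0.00133j  Y=-0.10025 - 0.35998j  product -0.00047 + 0.00015j
  m=-6: Y*=0.00956 + 0.00431j  Y=0.31986 - 0.25952j  product 0.00418 - 0.00110j
  m=-5: Y*=-0.03921 + 0.03267j  Y=0.01009 + 0.00524j  product -0.00057 + 0.00012j
  m=-4: Y*=-0.04076 - 0.16543j  Y=0.02381 - 0.34364j  product -0.05782 + 0.01007j
  m=-3: Y*=0.37830 + 0.08124j  Y=0.12505 - 0.04435j  product 0.05091 - 0.00662j
  m=-2: Y*=-0.32822 + 0.41890j  Y=-0.19783 - 0.21201j  product 0.15374 - 0.01328j
  m=-1: Y*=-0.10428 - 0.21419j  Y=0.06942 - 0.15973j  product -0.04145 + 0.00179j
  m=+0: Y*=-0.38838 + 0.00000j  Y=-0.27103 + 0.00000j  product 0.10526 + 0.00000j
  m=+1: Y*=0.10428 - 0.21419j  Y=-0.06942 - 0.15973j  product -0.04145 - 0.00179j
  m=+2: Y*=-0.32822 - 0.41890j  Y=-0.19783 + 0.21201j  product 0.15374 + 0.01328j
  m=+3: Y*=-0.37830 + 0.08124j  Y=-0.12505 - 0.04435j  product 0.05091 + 0.00662j
  m=+4: Y*=-0.04076 + 0.16543j  Y=0.02381 + 0.34364j  product -0.05782 - 0.01007j
  m=+5: Y*=0.03921 + 0.03267j  Y=-0.01009 + 0.00524j  product -0.00057 - 0.00012j
  m=+6: Y*=0.00956 - 0.00431j  Y=0.31986 + 0.25952j  product 0.00418 + 0.00110j
  m=+7: Y*=0.00004 - 0.00133j  Y=0.10025 - 0.35998j  product -0.00047 - 0.00015j
Total Σ_m = 0.32228 - 0.00000j. Multiply by 0.837758: 0.27000 - 0.00000j. P_7(cos γ) = 0.269995

0.269995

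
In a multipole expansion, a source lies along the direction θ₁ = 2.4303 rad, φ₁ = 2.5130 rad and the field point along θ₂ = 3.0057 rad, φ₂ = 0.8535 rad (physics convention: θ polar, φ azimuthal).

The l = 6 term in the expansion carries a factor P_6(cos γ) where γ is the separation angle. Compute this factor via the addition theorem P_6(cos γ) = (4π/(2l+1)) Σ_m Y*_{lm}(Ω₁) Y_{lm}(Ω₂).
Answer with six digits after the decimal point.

-0.259738

Term-by-term m-sum for l=6 (normalisation 4π/13 = 0.966644):
  [-6]  conj(Y_{6,-6})(Ω₁) = -0.03021 + 0.02203j ; Y_{6,-6}(Ω₂) = 0.00000 + 0.00000j ; Δ = -0.00000 - 0.00000j
  [-5]  conj(Y_{6,-5})(Ω₁) = -0.15030 + 0.00021j ; Y_{6,-5}(Ω₂) = 0.00003 - 0.00007j ; Δ = -0.00000 + 0.00001j
  [-4]  conj(Y_{6,-4})(Ω₁) = -0.27870 - 0.20202j ; Y_{6,-4}(Ω₂) = -0.00113 + 0.00032j ; Δ = 0.00038 + 0.00014j
  [-3]  conj(Y_{6,-3})(Ω₁) = -0.14086 - 0.43232j ; Y_{6,-3}(Ω₂) = 0.01046 + 0.00687j ; Δ = 0.00150 - 0.00549j
  [-2]  conj(Y_{6,-2})(Ω₁) = 0.06583 - 0.20299j ; Y_{6,-2}(Ω₂) = -0.01228 - 0.08960j ; Δ = -0.01900 - 0.00341j
  [-1]  conj(Y_{6,-1})(Ω₁) = -0.22223 + 0.16155j ; Y_{6,-1}(Ω₂) = -0.26719 + 0.30630j ; Δ = 0.00989 - 0.11124j
  [+0]  conj(Y_{6,0})(Ω₁) = -0.30664 + 0.00000j ; Y_{6,0}(Ω₂) = 0.82910 + 0.00000j ; Δ = -0.25424 + 0.00000j
  [+1]  conj(Y_{6,1})(Ω₁) = 0.22223 + 0.16155j ; Y_{6,1}(Ω₂) = 0.26719 + 0.30630j ; Δ = 0.00989 + 0.11124j
  [+2]  conj(Y_{6,2})(Ω₁) = 0.06583 + 0.20299j ; Y_{6,2}(Ω₂) = -0.01228 + 0.08960j ; Δ = -0.01900 + 0.00341j
  [+3]  conj(Y_{6,3})(Ω₁) = 0.14086 - 0.43232j ; Y_{6,3}(Ω₂) = -0.01046 + 0.00687j ; Δ = 0.00150 + 0.00549j
  [+4]  conj(Y_{6,4})(Ω₁) = -0.27870 + 0.20202j ; Y_{6,4}(Ω₂) = -0.00113 - 0.00032j ; Δ = 0.00038 - 0.00014j
  [+5]  conj(Y_{6,5})(Ω₁) = 0.15030 + 0.00021j ; Y_{6,5}(Ω₂) = -0.00003 - 0.00007j ; Δ = -0.00000 - 0.00001j
  [+6]  conj(Y_{6,6})(Ω₁) = -0.03021 - 0.02203j ; Y_{6,6}(Ω₂) = 0.00000 - 0.00000j ; Δ = -0.00000 + 0.00000j
Accumulated sum -0.26870 + 0.00000j; after 4π/(2l+1) scaling, -0.25974 + 0.00000j ⇒ P_6 = -0.259738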